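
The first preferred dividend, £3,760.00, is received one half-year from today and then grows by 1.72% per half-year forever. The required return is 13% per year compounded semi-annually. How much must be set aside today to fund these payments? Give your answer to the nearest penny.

Periodic rate r = 0.13/2 per half-year.
Growing perpetuity (Gordon): PV = PMT₁ / (r − g) = 3,760 / (r − 0.0172) = £78,661.09.

£78,661.09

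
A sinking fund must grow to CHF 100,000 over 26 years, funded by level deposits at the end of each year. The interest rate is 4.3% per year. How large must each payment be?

Level ordinary annuity; solve FV = PMT × [((1+r)^n − 1)/r] for PMT.
Periodic rate r = 0.043 per year.
With n = 26: PMT = 100,000 / ([((1+r)^n − 1)/r]) = CHF 2,162.89

CHF 2,162.89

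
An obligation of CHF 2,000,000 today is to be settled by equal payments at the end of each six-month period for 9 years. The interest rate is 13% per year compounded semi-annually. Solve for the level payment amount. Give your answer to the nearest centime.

CHF 191,709.22

Level ordinary annuity; solve PV = PMT × [(1 − (1+r)^−n)/r] for PMT.
Periodic rate r = 0.13/2 per half-year; n is counted in half-years.
With n = 18: PMT = 2,000,000 / ([(1 − (1+r)^−n)/r]) = CHF 191,709.22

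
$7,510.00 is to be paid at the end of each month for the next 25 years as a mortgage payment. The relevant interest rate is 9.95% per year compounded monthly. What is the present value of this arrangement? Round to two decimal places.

$829,670.67

This is an ordinary annuity: 300 payments of $7,510.00 at the end of each month.
Periodic rate r = 0.0995/12 per month; n is counted in months.
PV = PMT × [(1 − (1+r)^−n)/r] = 7,510 × [1 − (1+r)^−300] / r = $829,670.67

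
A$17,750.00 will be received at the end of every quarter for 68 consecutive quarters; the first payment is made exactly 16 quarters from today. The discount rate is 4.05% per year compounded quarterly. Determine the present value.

Ordinary annuity of 68 payments, first payment at period 16.
Periodic rate r = 0.0405/4 per quarter; n is counted in quarters.
The ordinary-annuity PV formula values the stream one period before the first payment (period 15); discount that back 15 periods:
PV₀ = 17,750 × [1 − (1+r)^−68] / r × (1+r)^−15 = A$747,473.65

A$747,473.65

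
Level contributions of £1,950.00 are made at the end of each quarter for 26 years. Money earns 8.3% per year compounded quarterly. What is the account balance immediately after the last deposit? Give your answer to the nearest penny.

This is an ordinary annuity: 104 deposits of £1,950.00 at the end of each quarter.
Periodic rate r = 0.083/4 per quarter; n is counted in quarters.
FV = PMT × [((1+r)^n − 1)/r] = 1,950 × [(1+r)^104 − 1] / r = £701,510.80

£701,510.80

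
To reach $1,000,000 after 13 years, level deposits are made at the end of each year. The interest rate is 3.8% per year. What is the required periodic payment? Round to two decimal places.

$60,904.89

Level ordinary annuity; solve FV = PMT × [((1+r)^n − 1)/r] for PMT.
Periodic rate r = 0.038 per year.
With n = 13: PMT = 1,000,000 / ([((1+r)^n − 1)/r]) = $60,904.89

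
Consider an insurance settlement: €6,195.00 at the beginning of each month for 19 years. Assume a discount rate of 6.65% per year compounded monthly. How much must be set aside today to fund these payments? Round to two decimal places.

€805,240.96

This is an annuity due: 228 payments of €6,195.00 at the beginning of each month.
Periodic rate r = 0.0665/12 per month; n is counted in months.
PV = PMT × [(1 − (1+r)^−n)/r] × (1+r) = 6,195 × [1 − (1+r)^−228] / r × (1+r) = €805,240.96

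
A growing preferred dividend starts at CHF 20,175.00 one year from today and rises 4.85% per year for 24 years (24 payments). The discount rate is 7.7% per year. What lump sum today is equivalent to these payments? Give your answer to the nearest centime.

CHF 335,987.83

Periodic rate r = 0.077 per year.
Growing ordinary annuity: PV = PMT₁ × [1 − ((1+g)/(1+r))^n] / (r − g) = 20,175 × [1 − ((1+0.0485)/(1+r))^24] / (r − 0.0485) = CHF 335,987.83.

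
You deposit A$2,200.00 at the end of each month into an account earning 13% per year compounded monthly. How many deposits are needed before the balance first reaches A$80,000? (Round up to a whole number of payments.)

31 payments

Periodic rate r = 0.13/12 per month; n is counted in months.
Ordinary annuity FV: 80,000 = 2,200 × [((1+r)^n − 1)/r].
(1+r)^n = 1 + 80,000 × r / 2,200, so n = ln(1 + 80,000·r/2,200) / ln(1+r) = 30.82.
Round up to a whole number of payments: n = 31.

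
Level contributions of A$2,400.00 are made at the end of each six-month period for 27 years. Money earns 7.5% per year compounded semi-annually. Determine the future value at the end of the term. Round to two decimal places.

This is an ordinary annuity: 54 deposits of A$2,400.00 at the end of each six-month period.
Periodic rate r = 0.075/2 per half-year; n is counted in half-years.
FV = PMT × [((1+r)^n − 1)/r] = 2,400 × [(1+r)^54 − 1] / r = A$403,237.47

A$403,237.47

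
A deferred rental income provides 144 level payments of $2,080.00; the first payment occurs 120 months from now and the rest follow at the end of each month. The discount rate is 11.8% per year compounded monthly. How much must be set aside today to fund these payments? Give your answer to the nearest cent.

Ordinary annuity of 144 payments, first payment at period 120.
Periodic rate r = 0.118/12 per month; n is counted in months.
The ordinary-annuity PV formula values the stream one period before the first payment (period 119); discount that back 119 periods:
PV₀ = 2,080 × [1 − (1+r)^−144] / r × (1+r)^−119 = $49,883.72

$49,883.72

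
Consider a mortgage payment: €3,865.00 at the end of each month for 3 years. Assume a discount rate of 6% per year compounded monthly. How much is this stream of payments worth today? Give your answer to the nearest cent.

This is an ordinary annuity: 36 payments of €3,865.00 at the end of each month.
Periodic rate r = 0.06/12 per month; n is counted in months.
PV = PMT × [(1 − (1+r)^−n)/r] = 3,865 × [1 − (1+r)^−36] / r = €127,046.48

€127,046.48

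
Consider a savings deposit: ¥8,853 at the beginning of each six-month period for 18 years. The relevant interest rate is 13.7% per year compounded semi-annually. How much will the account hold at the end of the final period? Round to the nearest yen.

¥1,361,789

This is an annuity due: 36 deposits of ¥8,853 at the beginning of each six-month period.
Periodic rate r = 0.137/2 per half-year; n is counted in half-years.
FV = PMT × [((1+r)^n − 1)/r] × (1+r) = 8,853 × [(1+r)^36 − 1] / r × (1+r) = ¥1,361,789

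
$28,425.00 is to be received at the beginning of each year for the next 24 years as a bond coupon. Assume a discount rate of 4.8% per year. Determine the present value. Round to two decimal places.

$419,170.63

This is an annuity due: 24 payments of $28,425.00 at the beginning of each year.
Periodic rate r = 0.048 per year.
PV = PMT × [(1 − (1+r)^−n)/r] × (1+r) = 28,425 × [1 − (1+r)^−24] / r × (1+r) = $419,170.63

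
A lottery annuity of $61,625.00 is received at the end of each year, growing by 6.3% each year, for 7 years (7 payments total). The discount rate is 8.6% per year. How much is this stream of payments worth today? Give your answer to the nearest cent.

Periodic rate r = 0.086 per year.
Growing ordinary annuity: PV = PMT₁ × [1 − ((1+g)/(1+r))^n] / (r − g) = 61,625 × [1 − ((1+0.063)/(1+r))^7] / (r − 0.063) = $372,849.35.

$372,849.35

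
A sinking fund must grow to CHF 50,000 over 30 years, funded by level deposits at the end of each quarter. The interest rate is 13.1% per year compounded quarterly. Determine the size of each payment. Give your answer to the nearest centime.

CHF 34.99

Level ordinary annuity; solve FV = PMT × [((1+r)^n − 1)/r] for PMT.
Periodic rate r = 0.131/4 per quarter; n is counted in quarters.
With n = 120: PMT = 50,000 / ([((1+r)^n − 1)/r]) = CHF 34.99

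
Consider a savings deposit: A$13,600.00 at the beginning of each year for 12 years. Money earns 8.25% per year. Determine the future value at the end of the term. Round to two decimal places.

This is an annuity due: 12 deposits of A$13,600.00 at the beginning of each year.
Periodic rate r = 0.0825 per year.
FV = PMT × [((1+r)^n − 1)/r] × (1+r) = 13,600 × [(1+r)^12 − 1] / r × (1+r) = A$283,557.63

A$283,557.63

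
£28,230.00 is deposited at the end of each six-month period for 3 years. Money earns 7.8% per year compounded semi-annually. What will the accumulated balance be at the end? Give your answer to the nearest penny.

This is an ordinary annuity: 6 deposits of £28,230.00 at the end of each six-month period.
Periodic rate r = 0.078/2 per half-year; n is counted in half-years.
FV = PMT × [((1+r)^n − 1)/r] = 28,230 × [(1+r)^6 − 1] / r = £186,778.82

£186,778.82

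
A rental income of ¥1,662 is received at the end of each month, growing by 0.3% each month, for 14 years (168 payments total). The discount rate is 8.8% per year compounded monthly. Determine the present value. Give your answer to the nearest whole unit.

¥197,644

Periodic rate r = 0.088/12 per month; n is counted in months.
Growing ordinary annuity: PV = PMT₁ × [1 − ((1+g)/(1+r))^n] / (r − g) = 1,662 × [1 − ((1+0.003)/(1+r))^168] / (r − 0.003) = ¥197,644.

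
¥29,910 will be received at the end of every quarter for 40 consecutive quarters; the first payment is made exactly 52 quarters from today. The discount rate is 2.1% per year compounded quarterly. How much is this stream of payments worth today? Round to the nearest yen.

¥824,276

Ordinary annuity of 40 payments, first payment at period 52.
Periodic rate r = 0.021/4 per quarter; n is counted in quarters.
The ordinary-annuity PV formula values the stream one period before the first payment (period 51); discount that back 51 periods:
PV₀ = 29,910 × [1 − (1+r)^−40] / r × (1+r)^−51 = ¥824,276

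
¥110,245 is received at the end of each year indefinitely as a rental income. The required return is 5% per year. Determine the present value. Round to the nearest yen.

Periodic rate r = 0.05 per year.
Level perpetuity: PV = PMT / r = 110,245 / (0.05) = ¥2,204,900.

¥2,204,900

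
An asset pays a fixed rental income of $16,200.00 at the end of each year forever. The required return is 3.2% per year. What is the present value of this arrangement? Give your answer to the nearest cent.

$506,250.00

Periodic rate r = 0.032 per year.
Level perpetuity: PV = PMT / r = 16,200 / (0.032) = $506,250.00.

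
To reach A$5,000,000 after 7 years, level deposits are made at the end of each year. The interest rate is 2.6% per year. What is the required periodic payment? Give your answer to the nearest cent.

Level ordinary annuity; solve FV = PMT × [((1+r)^n − 1)/r] for PMT.
Periodic rate r = 0.026 per year.
With n = 7: PMT = 5,000,000 / ([((1+r)^n − 1)/r]) = A$660,477.13

A$660,477.13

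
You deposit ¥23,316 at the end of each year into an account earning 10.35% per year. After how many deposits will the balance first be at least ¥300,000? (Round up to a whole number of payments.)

9 payments

Periodic rate r = 0.1035 per year.
Ordinary annuity FV: 300,000 = 23,316 × [((1+r)^n − 1)/r].
(1+r)^n = 1 + 300,000 × r / 23,316, so n = ln(1 + 300,000·r/23,316) / ln(1+r) = 8.60.
Round up to a whole number of payments: n = 9.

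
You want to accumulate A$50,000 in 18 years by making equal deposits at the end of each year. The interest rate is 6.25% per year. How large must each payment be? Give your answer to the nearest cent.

Level ordinary annuity; solve FV = PMT × [((1+r)^n − 1)/r] for PMT.
Periodic rate r = 0.0625 per year.
With n = 18: PMT = 50,000 / ([((1+r)^n − 1)/r]) = A$1,579.90

A$1,579.90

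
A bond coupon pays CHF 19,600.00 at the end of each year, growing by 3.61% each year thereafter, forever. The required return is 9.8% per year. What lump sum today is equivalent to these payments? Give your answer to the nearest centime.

CHF 316,639.74

Periodic rate r = 0.098 per year.
Growing perpetuity (Gordon): PV = PMT₁ / (r − g) = 19,600 / (r − 0.0361) = CHF 316,639.74.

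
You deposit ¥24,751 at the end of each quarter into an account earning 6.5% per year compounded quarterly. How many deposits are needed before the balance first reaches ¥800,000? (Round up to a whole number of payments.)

27 payments

Periodic rate r = 0.065/4 per quarter; n is counted in quarters.
Ordinary annuity FV: 800,000 = 24,751 × [((1+r)^n − 1)/r].
(1+r)^n = 1 + 800,000 × r / 24,751, so n = ln(1 + 800,000·r/24,751) / ln(1+r) = 26.19.
Round up to a whole number of payments: n = 27.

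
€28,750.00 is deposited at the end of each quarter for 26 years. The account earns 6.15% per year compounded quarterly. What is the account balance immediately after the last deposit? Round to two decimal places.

This is an ordinary annuity: 104 deposits of €28,750.00 at the end of each quarter.
Periodic rate r = 0.0615/4 per quarter; n is counted in quarters.
FV = PMT × [((1+r)^n − 1)/r] = 28,750 × [(1+r)^104 − 1] / r = €7,270,692.02

€7,270,692.02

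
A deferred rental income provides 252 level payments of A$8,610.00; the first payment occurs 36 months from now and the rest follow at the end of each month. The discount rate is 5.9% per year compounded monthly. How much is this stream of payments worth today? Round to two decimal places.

A$1,046,404.74

Ordinary annuity of 252 payments, first payment at period 36.
Periodic rate r = 0.059/12 per month; n is counted in months.
The ordinary-annuity PV formula values the stream one period before the first payment (period 35); discount that back 35 periods:
PV₀ = 8,610 × [1 − (1+r)^−252] / r × (1+r)^−35 = A$1,046,404.74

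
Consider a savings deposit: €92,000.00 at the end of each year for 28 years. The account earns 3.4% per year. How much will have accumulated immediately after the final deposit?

€4,194,672.23

This is an ordinary annuity: 28 deposits of €92,000.00 at the end of each year.
Periodic rate r = 0.034 per year.
FV = PMT × [((1+r)^n − 1)/r] = 92,000 × [(1+r)^28 − 1] / r = €4,194,672.23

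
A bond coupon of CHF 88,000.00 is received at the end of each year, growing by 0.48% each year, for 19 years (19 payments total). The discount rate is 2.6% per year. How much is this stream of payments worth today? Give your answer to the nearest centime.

Periodic rate r = 0.026 per year.
Growing ordinary annuity: PV = PMT₁ × [1 − ((1+g)/(1+r))^n] / (r − g) = 88,000 × [1 − ((1+0.0048)/(1+r))^19] / (r − 0.0048) = CHF 1,359,300.53.

CHF 1,359,300.53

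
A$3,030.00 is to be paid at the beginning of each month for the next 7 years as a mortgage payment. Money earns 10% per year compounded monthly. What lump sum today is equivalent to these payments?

A$184,038.08

This is an annuity due: 84 payments of A$3,030.00 at the beginning of each month.
Periodic rate r = 0.1/12 per month; n is counted in months.
PV = PMT × [(1 − (1+r)^−n)/r] × (1+r) = 3,030 × [1 − (1+r)^−84] / r × (1+r) = A$184,038.08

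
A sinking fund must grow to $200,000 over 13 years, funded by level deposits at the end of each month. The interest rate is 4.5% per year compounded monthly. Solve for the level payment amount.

$945.74

Level ordinary annuity; solve FV = PMT × [((1+r)^n − 1)/r] for PMT.
Periodic rate r = 0.045/12 per month; n is counted in months.
With n = 156: PMT = 200,000 / ([((1+r)^n − 1)/r]) = $945.74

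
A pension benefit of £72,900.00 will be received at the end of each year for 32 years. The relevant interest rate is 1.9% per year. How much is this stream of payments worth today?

£1,735,967.95

This is an ordinary annuity: 32 payments of £72,900.00 at the end of each year.
Periodic rate r = 0.019 per year.
PV = PMT × [(1 − (1+r)^−n)/r] = 72,900 × [1 − (1+r)^−32] / r = £1,735,967.95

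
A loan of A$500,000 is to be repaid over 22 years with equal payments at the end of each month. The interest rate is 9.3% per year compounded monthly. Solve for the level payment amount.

Level ordinary annuity; solve PV = PMT × [(1 − (1+r)^−n)/r] for PMT.
Periodic rate r = 0.093/12 per month; n is counted in months.
With n = 264: PMT = 500,000 / ([(1 − (1+r)^−n)/r]) = A$4,455.43

A$4,455.43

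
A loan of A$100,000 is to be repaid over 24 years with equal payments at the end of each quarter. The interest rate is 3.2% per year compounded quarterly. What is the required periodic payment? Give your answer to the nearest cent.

Level ordinary annuity; solve PV = PMT × [(1 − (1+r)^−n)/r] for PMT.
Periodic rate r = 0.032/4 per quarter; n is counted in quarters.
With n = 96: PMT = 100,000 / ([(1 − (1+r)^−n)/r]) = A$1,496.33

A$1,496.33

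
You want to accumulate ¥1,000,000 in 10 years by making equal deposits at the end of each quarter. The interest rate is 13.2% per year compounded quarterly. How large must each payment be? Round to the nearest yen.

Level ordinary annuity; solve FV = PMT × [((1+r)^n − 1)/r] for PMT.
Periodic rate r = 0.132/4 per quarter; n is counted in quarters.
With n = 40: PMT = 1,000,000 / ([((1+r)^n − 1)/r]) = ¥12,385

¥12,385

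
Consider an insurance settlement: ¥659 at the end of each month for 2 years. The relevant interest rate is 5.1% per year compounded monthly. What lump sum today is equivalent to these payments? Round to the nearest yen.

This is an ordinary annuity: 24 payments of ¥659 at the end of each month.
Periodic rate r = 0.051/12 per month; n is counted in months.
PV = PMT × [(1 − (1+r)^−n)/r] = 659 × [1 − (1+r)^−24] / r = ¥15,006

¥15,006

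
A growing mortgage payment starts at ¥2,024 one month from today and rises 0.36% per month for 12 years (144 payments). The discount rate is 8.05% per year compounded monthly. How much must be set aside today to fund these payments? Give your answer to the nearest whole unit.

Periodic rate r = 0.0805/12 per month; n is counted in months.
Growing ordinary annuity: PV = PMT₁ × [1 − ((1+g)/(1+r))^n] / (r − g) = 2,024 × [1 − ((1+0.0036)/(1+r))^144] / (r − 0.0036) = ¥234,006.

¥234,006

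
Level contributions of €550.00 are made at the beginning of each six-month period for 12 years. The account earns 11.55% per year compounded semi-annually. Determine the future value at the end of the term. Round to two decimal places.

€28,686.44

This is an annuity due: 24 deposits of €550.00 at the beginning of each six-month period.
Periodic rate r = 0.1155/2 per half-year; n is counted in half-years.
FV = PMT × [((1+r)^n − 1)/r] × (1+r) = 550 × [(1+r)^24 − 1] / r × (1+r) = €28,686.44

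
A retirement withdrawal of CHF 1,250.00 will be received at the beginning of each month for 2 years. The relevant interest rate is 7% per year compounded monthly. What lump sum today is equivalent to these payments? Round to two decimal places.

This is an annuity due: 24 payments of CHF 1,250.00 at the beginning of each month.
Periodic rate r = 0.07/12 per month; n is counted in months.
PV = PMT × [(1 − (1+r)^−n)/r] × (1+r) = 1,250 × [1 − (1+r)^−24] / r × (1+r) = CHF 28,081.73

CHF 28,081.73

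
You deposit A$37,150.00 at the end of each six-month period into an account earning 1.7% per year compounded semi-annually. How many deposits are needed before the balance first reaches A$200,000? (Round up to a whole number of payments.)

Periodic rate r = 0.017/2 per half-year; n is counted in half-years.
Ordinary annuity FV: 200,000 = 37,150 × [((1+r)^n − 1)/r].
(1+r)^n = 1 + 200,000 × r / 37,150, so n = ln(1 + 200,000·r/37,150) / ln(1+r) = 5.29.
Round up to a whole number of payments: n = 6.

6 payments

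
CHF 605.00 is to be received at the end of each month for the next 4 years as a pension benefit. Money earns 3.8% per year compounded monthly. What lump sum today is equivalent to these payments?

This is an ordinary annuity: 48 payments of CHF 605.00 at the end of each month.
Periodic rate r = 0.038/12 per month; n is counted in months.
PV = PMT × [(1 − (1+r)^−n)/r] = 605 × [1 − (1+r)^−48] / r = CHF 26,901.24

CHF 26,901.24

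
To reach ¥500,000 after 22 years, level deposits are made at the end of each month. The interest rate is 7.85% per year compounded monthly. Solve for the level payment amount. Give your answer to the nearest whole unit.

¥712

Level ordinary annuity; solve FV = PMT × [((1+r)^n − 1)/r] for PMT.
Periodic rate r = 0.0785/12 per month; n is counted in months.
With n = 264: PMT = 500,000 / ([((1+r)^n − 1)/r]) = ¥712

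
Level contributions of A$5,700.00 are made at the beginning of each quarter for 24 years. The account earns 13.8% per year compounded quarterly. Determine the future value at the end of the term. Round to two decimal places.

This is an annuity due: 96 deposits of A$5,700.00 at the beginning of each quarter.
Periodic rate r = 0.138/4 per quarter; n is counted in quarters.
FV = PMT × [((1+r)^n − 1)/r] × (1+r) = 5,700 × [(1+r)^96 − 1] / r × (1+r) = A$4,264,288.40

A$4,264,288.40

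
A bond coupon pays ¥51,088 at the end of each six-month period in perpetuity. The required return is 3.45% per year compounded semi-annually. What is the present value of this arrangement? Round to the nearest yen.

Periodic rate r = 0.0345/2 per half-year.
Level perpetuity: PV = PMT / r = 51,088 / (0.0345/2) = ¥2,961,623.

¥2,961,623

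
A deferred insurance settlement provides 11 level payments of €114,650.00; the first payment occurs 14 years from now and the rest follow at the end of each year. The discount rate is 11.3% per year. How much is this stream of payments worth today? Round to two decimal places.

Ordinary annuity of 11 payments, first payment at period 14.
Periodic rate r = 0.113 per year.
The ordinary-annuity PV formula values the stream one period before the first payment (period 13); discount that back 13 periods:
PV₀ = 114,650 × [1 − (1+r)^−11] / r × (1+r)^−13 = €174,567.53

€174,567.53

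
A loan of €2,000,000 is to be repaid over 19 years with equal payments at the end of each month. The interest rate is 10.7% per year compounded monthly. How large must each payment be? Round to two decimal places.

Level ordinary annuity; solve PV = PMT × [(1 − (1+r)^−n)/r] for PMT.
Periodic rate r = 0.107/12 per month; n is counted in months.
With n = 228: PMT = 2,000,000 / ([(1 − (1+r)^−n)/r]) = €20,548.33

€20,548.33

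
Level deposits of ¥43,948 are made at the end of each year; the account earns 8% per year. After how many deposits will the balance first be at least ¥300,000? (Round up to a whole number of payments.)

Periodic rate r = 0.08 per year.
Ordinary annuity FV: 300,000 = 43,948 × [((1+r)^n − 1)/r].
(1+r)^n = 1 + 300,000 × r / 43,948, so n = ln(1 + 300,000·r/43,948) / ln(1+r) = 5.66.
Round up to a whole number of payments: n = 6.

6 payments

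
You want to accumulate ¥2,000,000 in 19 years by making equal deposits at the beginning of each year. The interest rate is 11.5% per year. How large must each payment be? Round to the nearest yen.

¥29,848

Level annuity due; solve FV = PMT × [((1+r)^n − 1)/r] × (1+r) for PMT.
Periodic rate r = 0.115 per year.
With n = 19: PMT = 2,000,000 / ([((1+r)^n − 1)/r] × (1+r)) = ¥29,848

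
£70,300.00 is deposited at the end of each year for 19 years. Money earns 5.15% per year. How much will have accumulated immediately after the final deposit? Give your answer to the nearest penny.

£2,179,201.55

This is an ordinary annuity: 19 deposits of £70,300.00 at the end of each year.
Periodic rate r = 0.0515 per year.
FV = PMT × [((1+r)^n − 1)/r] = 70,300 × [(1+r)^19 − 1] / r = £2,179,201.55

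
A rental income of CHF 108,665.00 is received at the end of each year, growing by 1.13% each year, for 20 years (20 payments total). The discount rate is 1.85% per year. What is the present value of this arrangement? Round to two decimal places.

Periodic rate r = 0.0185 per year.
Growing ordinary annuity: PV = PMT₁ × [1 − ((1+g)/(1+r))^n] / (r − g) = 108,665 × [1 − ((1+0.0113)/(1+r))^20] / (r − 0.0113) = CHF 1,996,421.43.

CHF 1,996,421.43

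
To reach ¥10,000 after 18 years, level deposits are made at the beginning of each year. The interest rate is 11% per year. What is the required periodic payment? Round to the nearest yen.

¥179

Level annuity due; solve FV = PMT × [((1+r)^n − 1)/r] × (1+r) for PMT.
Periodic rate r = 0.11 per year.
With n = 18: PMT = 10,000 / ([((1+r)^n − 1)/r] × (1+r)) = ¥179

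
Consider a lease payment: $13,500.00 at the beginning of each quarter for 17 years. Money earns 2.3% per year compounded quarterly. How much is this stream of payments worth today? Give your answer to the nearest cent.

$762,382.43

This is an annuity due: 68 payments of $13,500.00 at the beginning of each quarter.
Periodic rate r = 0.023/4 per quarter; n is counted in quarters.
PV = PMT × [(1 − (1+r)^−n)/r] × (1+r) = 13,500 × [1 − (1+r)^−68] / r × (1+r) = $762,382.43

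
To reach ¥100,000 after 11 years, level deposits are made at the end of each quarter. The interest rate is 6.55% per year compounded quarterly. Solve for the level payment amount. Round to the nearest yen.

¥1,569

Level ordinary annuity; solve FV = PMT × [((1+r)^n − 1)/r] for PMT.
Periodic rate r = 0.0655/4 per quarter; n is counted in quarters.
With n = 44: PMT = 100,000 / ([((1+r)^n − 1)/r]) = ¥1,569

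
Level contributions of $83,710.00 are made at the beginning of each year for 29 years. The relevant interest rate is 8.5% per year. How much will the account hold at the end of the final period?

$10,314,304.65

This is an annuity due: 29 deposits of $83,710.00 at the beginning of each year.
Periodic rate r = 0.085 per year.
FV = PMT × [((1+r)^n − 1)/r] × (1+r) = 83,710 × [(1+r)^29 − 1] / r × (1+r) = $10,314,304.65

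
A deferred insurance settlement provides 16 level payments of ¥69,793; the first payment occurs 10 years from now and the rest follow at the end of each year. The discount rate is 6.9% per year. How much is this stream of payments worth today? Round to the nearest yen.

¥364,060

Ordinary annuity of 16 payments, first payment at period 10.
Periodic rate r = 0.069 per year.
The ordinary-annuity PV formula values the stream one period before the first payment (period 9); discount that back 9 periods:
PV₀ = 69,793 × [1 − (1+r)^−16] / r × (1+r)^−9 = ¥364,060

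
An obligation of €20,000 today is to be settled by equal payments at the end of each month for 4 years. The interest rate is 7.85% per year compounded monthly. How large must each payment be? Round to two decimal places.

Level ordinary annuity; solve PV = PMT × [(1 − (1+r)^−n)/r] for PMT.
Periodic rate r = 0.0785/12 per month; n is counted in months.
With n = 48: PMT = 20,000 / ([(1 − (1+r)^−n)/r]) = €486.85

€486.85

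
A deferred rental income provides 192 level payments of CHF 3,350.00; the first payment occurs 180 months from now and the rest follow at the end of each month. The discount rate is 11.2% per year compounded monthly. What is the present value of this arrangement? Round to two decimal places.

Ordinary annuity of 192 payments, first payment at period 180.
Periodic rate r = 0.112/12 per month; n is counted in months.
The ordinary-annuity PV formula values the stream one period before the first payment (period 179); discount that back 179 periods:
PV₀ = 3,350 × [1 − (1+r)^−192] / r × (1+r)^−179 = CHF 56,614.29

CHF 56,614.29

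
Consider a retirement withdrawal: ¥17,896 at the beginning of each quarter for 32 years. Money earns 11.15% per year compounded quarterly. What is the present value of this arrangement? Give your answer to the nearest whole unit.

This is an annuity due: 128 payments of ¥17,896 at the beginning of each quarter.
Periodic rate r = 0.1115/4 per quarter; n is counted in quarters.
PV = PMT × [(1 − (1+r)^−n)/r] × (1+r) = 17,896 × [1 − (1+r)^−128] / r × (1+r) = ¥640,356

¥640,356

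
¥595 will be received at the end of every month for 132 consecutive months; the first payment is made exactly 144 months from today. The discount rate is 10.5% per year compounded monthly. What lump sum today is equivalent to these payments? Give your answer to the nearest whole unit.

¥13,369

Ordinary annuity of 132 payments, first payment at period 144.
Periodic rate r = 0.105/12 per month; n is counted in months.
The ordinary-annuity PV formula values the stream one period before the first payment (period 143); discount that back 143 periods:
PV₀ = 595 × [1 − (1+r)^−132] / r × (1+r)^−143 = ¥13,369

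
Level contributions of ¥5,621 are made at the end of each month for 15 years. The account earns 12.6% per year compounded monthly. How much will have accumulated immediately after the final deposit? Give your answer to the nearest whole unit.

¥2,973,490

This is an ordinary annuity: 180 deposits of ¥5,621 at the end of each month.
Periodic rate r = 0.126/12 per month; n is counted in months.
FV = PMT × [((1+r)^n − 1)/r] = 5,621 × [(1+r)^180 − 1] / r = ¥2,973,490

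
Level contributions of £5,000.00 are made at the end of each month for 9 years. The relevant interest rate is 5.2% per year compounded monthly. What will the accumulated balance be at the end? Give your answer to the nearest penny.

This is an ordinary annuity: 108 deposits of £5,000.00 at the end of each month.
Periodic rate r = 0.052/12 per month; n is counted in months.
FV = PMT × [((1+r)^n − 1)/r] = 5,000 × [(1+r)^108 − 1] / r = £686,750.46

£686,750.46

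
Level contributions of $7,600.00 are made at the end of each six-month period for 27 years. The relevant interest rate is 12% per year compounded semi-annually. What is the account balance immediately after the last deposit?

$2,818,969.25

This is an ordinary annuity: 54 deposits of $7,600.00 at the end of each six-month period.
Periodic rate r = 0.12/2 per half-year; n is counted in half-years.
FV = PMT × [((1+r)^n − 1)/r] = 7,600 × [(1+r)^54 − 1] / r = $2,818,969.25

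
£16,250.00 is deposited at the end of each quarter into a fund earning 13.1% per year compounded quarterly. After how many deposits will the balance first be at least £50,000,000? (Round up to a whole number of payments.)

Periodic rate r = 0.131/4 per quarter; n is counted in quarters.
Ordinary annuity FV: 50,000,000 = 16,250 × [((1+r)^n − 1)/r].
(1+r)^n = 1 + 50,000,000 × r / 16,250, so n = ln(1 + 50,000,000·r/16,250) / ln(1+r) = 143.45.
Round up to a whole number of payments: n = 144.

144 payments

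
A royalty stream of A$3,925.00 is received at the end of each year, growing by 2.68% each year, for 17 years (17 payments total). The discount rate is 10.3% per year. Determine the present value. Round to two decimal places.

A$36,256.00

Periodic rate r = 0.103 per year.
Growing ordinary annuity: PV = PMT₁ × [1 − ((1+g)/(1+r))^n] / (r − g) = 3,925 × [1 − ((1+0.0268)/(1+r))^17] / (r − 0.0268) = A$36,256.00.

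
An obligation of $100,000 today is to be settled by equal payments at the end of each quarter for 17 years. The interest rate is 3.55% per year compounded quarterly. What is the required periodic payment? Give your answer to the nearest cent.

Level ordinary annuity; solve PV = PMT × [(1 − (1+r)^−n)/r] for PMT.
Periodic rate r = 0.0355/4 per quarter; n is counted in quarters.
With n = 68: PMT = 100,000 / ([(1 − (1+r)^−n)/r]) = $1,965.03

$1,965.03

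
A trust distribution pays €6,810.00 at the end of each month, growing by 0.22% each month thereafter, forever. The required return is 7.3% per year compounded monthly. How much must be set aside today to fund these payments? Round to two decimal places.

€1,753,648.07

Periodic rate r = 0.073/12 per month.
Growing perpetuity (Gordon): PV = PMT₁ / (r − g) = 6,810 / (r − 0.0022) = €1,753,648.07.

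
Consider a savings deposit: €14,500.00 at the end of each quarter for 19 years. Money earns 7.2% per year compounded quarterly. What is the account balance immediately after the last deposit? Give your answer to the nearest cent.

This is an ordinary annuity: 76 deposits of €14,500.00 at the end of each quarter.
Periodic rate r = 0.072/4 per quarter; n is counted in quarters.
FV = PMT × [((1+r)^n − 1)/r] = 14,500 × [(1+r)^76 − 1] / r = €2,319,995.70

€2,319,995.70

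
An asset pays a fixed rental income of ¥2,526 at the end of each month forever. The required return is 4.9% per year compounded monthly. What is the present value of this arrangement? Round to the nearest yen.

¥618,612

Periodic rate r = 0.049/12 per month.
Level perpetuity: PV = PMT / r = 2,526 / (0.049/12) = ¥618,612.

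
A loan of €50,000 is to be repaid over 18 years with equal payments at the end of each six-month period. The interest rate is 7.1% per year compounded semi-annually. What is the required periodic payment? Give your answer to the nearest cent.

€2,481.95

Level ordinary annuity; solve PV = PMT × [(1 − (1+r)^−n)/r] for PMT.
Periodic rate r = 0.071/2 per half-year; n is counted in half-years.
With n = 36: PMT = 50,000 / ([(1 − (1+r)^−n)/r]) = €2,481.95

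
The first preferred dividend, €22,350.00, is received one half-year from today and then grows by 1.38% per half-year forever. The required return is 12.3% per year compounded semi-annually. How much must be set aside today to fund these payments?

€468,553.46

Periodic rate r = 0.123/2 per half-year.
Growing perpetuity (Gordon): PV = PMT₁ / (r − g) = 22,350 / (r − 0.0138) = €468,553.46.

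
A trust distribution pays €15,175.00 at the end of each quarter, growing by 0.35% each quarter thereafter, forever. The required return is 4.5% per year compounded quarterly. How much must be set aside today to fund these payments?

Periodic rate r = 0.045/4 per quarter.
Growing perpetuity (Gordon): PV = PMT₁ / (r − g) = 15,175 / (r − 0.0035) = €1,958,064.52.

€1,958,064.52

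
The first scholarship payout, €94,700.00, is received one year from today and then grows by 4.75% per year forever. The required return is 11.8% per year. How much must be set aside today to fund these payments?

€1,343,262.41

Periodic rate r = 0.118 per year.
Growing perpetuity (Gordon): PV = PMT₁ / (r − g) = 94,700 / (r − 0.0475) = €1,343,262.41.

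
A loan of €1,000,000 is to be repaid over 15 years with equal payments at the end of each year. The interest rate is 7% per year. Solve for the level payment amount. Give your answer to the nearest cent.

Level ordinary annuity; solve PV = PMT × [(1 − (1+r)^−n)/r] for PMT.
Periodic rate r = 0.07 per year.
With n = 15: PMT = 1,000,000 / ([(1 − (1+r)^−n)/r]) = €109,794.62

€109,794.62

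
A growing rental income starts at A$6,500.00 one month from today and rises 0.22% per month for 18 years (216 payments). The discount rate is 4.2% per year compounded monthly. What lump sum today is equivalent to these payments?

Periodic rate r = 0.042/12 per month; n is counted in months.
Growing ordinary annuity: PV = PMT₁ × [1 − ((1+g)/(1+r))^n] / (r − g) = 6,500 × [1 − ((1+0.0022)/(1+r))^216] / (r − 0.0022) = A$1,221,088.98.

A$1,221,088.98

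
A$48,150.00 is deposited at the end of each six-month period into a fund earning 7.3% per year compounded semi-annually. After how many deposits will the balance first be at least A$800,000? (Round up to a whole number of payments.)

Periodic rate r = 0.073/2 per half-year; n is counted in half-years.
Ordinary annuity FV: 800,000 = 48,150 × [((1+r)^n − 1)/r].
(1+r)^n = 1 + 800,000 × r / 48,150, so n = ln(1 + 800,000·r/48,150) / ln(1+r) = 13.22.
Round up to a whole number of payments: n = 14.

14 payments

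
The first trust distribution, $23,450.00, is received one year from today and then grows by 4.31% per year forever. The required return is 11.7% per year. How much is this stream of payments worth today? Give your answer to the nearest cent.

$317,320.70

Periodic rate r = 0.117 per year.
Growing perpetuity (Gordon): PV = PMT₁ / (r − g) = 23,450 / (r − 0.0431) = $317,320.70.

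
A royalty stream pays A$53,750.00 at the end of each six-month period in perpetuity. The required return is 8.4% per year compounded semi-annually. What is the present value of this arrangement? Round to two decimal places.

Periodic rate r = 0.084/2 per half-year.
Level perpetuity: PV = PMT / r = 53,750 / (0.084/2) = A$1,279,761.90.

A$1,279,761.90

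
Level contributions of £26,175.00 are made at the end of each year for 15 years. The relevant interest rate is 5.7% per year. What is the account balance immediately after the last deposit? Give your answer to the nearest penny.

£595,508.17

This is an ordinary annuity: 15 deposits of £26,175.00 at the end of each year.
Periodic rate r = 0.057 per year.
FV = PMT × [((1+r)^n − 1)/r] = 26,175 × [(1+r)^15 − 1] / r = £595,508.17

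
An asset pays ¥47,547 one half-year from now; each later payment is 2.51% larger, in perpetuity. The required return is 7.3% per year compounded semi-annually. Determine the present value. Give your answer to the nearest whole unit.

¥4,170,789

Periodic rate r = 0.073/2 per half-year.
Growing perpetuity (Gordon): PV = PMT₁ / (r − g) = 47,547 / (r − 0.0251) = ¥4,170,789.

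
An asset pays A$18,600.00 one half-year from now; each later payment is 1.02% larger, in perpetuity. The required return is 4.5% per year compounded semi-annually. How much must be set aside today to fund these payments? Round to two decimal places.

Periodic rate r = 0.045/2 per half-year.
Growing perpetuity (Gordon): PV = PMT₁ / (r − g) = 18,600 / (r − 0.0102) = A$1,512,195.12.

A$1,512,195.12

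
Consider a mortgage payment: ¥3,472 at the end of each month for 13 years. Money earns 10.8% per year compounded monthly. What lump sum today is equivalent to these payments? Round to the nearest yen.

¥290,429

This is an ordinary annuity: 156 payments of ¥3,472 at the end of each month.
Periodic rate r = 0.108/12 per month; n is counted in months.
PV = PMT × [(1 − (1+r)^−n)/r] = 3,472 × [1 − (1+r)^−156] / r = ¥290,429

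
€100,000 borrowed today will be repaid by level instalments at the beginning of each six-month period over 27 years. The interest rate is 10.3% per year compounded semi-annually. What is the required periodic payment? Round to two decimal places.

Level annuity due; solve PV = PMT × [(1 − (1+r)^−n)/r] × (1+r) for PMT.
Periodic rate r = 0.103/2 per half-year; n is counted in half-years.
With n = 54: PMT = 100,000 / ([(1 − (1+r)^−n)/r] × (1+r)) = €5,246.22

€5,246.22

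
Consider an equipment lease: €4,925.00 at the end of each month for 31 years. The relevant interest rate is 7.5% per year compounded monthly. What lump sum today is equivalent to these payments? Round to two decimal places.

This is an ordinary annuity: 372 payments of €4,925.00 at the end of each month.
Periodic rate r = 0.075/12 per month; n is counted in months.
PV = PMT × [(1 − (1+r)^−n)/r] = 4,925 × [1 − (1+r)^−372] / r = €710,387.11

€710,387.11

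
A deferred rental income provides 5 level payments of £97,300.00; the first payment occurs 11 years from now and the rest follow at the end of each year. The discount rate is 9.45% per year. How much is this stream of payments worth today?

Ordinary annuity of 5 payments, first payment at period 11.
Periodic rate r = 0.0945 per year.
The ordinary-annuity PV formula values the stream one period before the first payment (period 10); discount that back 10 periods:
PV₀ = 97,300 × [1 − (1+r)^−5] / r × (1+r)^−10 = £151,639.64

£151,639.64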